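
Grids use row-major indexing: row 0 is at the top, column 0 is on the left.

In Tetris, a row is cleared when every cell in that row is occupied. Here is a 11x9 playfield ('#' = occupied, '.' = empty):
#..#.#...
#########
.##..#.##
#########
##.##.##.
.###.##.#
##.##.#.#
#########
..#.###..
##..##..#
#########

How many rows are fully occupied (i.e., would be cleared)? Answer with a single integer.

Check each row:
  row 0: 6 empty cells -> not full
  row 1: 0 empty cells -> FULL (clear)
  row 2: 4 empty cells -> not full
  row 3: 0 empty cells -> FULL (clear)
  row 4: 3 empty cells -> not full
  row 5: 3 empty cells -> not full
  row 6: 3 empty cells -> not full
  row 7: 0 empty cells -> FULL (clear)
  row 8: 5 empty cells -> not full
  row 9: 4 empty cells -> not full
  row 10: 0 empty cells -> FULL (clear)
Total rows cleared: 4

Answer: 4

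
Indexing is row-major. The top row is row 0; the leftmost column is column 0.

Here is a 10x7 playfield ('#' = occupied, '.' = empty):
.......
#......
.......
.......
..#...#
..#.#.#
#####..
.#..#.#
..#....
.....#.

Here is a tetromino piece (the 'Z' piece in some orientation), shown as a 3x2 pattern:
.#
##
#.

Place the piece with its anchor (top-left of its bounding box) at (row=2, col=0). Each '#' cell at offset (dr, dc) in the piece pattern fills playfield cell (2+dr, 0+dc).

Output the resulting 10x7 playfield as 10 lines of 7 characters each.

Answer: .......
#......
.#.....
##.....
#.#...#
..#.#.#
#####..
.#..#.#
..#....
.....#.

Derivation:
Fill (2+0,0+1) = (2,1)
Fill (2+1,0+0) = (3,0)
Fill (2+1,0+1) = (3,1)
Fill (2+2,0+0) = (4,0)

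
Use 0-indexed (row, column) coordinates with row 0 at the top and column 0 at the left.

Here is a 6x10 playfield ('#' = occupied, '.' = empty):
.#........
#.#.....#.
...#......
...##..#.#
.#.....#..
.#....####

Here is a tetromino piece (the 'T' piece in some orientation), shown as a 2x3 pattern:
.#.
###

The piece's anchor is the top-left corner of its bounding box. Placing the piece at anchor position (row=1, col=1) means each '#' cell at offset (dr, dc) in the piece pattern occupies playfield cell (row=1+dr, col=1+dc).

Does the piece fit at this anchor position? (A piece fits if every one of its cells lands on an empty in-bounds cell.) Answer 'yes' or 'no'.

Answer: no

Derivation:
Check each piece cell at anchor (1, 1):
  offset (0,1) -> (1,2): occupied ('#') -> FAIL
  offset (1,0) -> (2,1): empty -> OK
  offset (1,1) -> (2,2): empty -> OK
  offset (1,2) -> (2,3): occupied ('#') -> FAIL
All cells valid: no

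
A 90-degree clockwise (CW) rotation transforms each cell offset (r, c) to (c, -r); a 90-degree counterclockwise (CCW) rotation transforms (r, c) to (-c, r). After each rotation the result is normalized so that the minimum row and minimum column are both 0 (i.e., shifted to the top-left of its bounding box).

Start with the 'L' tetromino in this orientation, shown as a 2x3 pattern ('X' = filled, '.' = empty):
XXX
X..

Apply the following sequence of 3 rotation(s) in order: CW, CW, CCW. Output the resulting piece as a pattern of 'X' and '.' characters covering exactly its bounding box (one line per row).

Answer: XX
.X
.X

Derivation:
Start:
XXX
X..
After rotation 1 (CW):
XX
.X
.X
After rotation 2 (CW):
..X
XXX
After rotation 3 (CCW):
XX
.X
.X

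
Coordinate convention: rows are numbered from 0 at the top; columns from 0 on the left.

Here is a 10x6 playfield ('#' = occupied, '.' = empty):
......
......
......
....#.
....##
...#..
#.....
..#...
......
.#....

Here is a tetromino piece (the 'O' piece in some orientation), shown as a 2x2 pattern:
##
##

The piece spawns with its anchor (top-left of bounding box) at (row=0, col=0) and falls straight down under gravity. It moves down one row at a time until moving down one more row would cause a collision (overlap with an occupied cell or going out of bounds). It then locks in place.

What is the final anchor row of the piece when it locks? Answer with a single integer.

Answer: 4

Derivation:
Spawn at (row=0, col=0). Try each row:
  row 0: fits
  row 1: fits
  row 2: fits
  row 3: fits
  row 4: fits
  row 5: blocked -> lock at row 4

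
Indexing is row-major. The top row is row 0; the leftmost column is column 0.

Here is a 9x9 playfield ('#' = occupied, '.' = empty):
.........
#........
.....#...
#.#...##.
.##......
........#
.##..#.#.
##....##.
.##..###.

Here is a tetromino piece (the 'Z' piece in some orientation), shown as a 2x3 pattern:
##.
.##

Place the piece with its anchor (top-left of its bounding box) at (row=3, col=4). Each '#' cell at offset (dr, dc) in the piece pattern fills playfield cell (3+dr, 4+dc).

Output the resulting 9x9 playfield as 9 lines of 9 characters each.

Answer: .........
#........
.....#...
#.#.####.
.##..##..
........#
.##..#.#.
##....##.
.##..###.

Derivation:
Fill (3+0,4+0) = (3,4)
Fill (3+0,4+1) = (3,5)
Fill (3+1,4+1) = (4,5)
Fill (3+1,4+2) = (4,6)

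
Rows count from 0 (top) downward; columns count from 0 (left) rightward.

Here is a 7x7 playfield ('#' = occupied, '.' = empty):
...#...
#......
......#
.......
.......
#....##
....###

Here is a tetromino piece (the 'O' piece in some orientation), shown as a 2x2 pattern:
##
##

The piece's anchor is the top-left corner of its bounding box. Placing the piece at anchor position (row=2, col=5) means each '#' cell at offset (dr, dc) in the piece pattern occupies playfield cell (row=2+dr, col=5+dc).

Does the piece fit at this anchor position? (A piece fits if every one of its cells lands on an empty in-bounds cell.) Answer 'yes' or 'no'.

Check each piece cell at anchor (2, 5):
  offset (0,0) -> (2,5): empty -> OK
  offset (0,1) -> (2,6): occupied ('#') -> FAIL
  offset (1,0) -> (3,5): empty -> OK
  offset (1,1) -> (3,6): empty -> OK
All cells valid: no

Answer: no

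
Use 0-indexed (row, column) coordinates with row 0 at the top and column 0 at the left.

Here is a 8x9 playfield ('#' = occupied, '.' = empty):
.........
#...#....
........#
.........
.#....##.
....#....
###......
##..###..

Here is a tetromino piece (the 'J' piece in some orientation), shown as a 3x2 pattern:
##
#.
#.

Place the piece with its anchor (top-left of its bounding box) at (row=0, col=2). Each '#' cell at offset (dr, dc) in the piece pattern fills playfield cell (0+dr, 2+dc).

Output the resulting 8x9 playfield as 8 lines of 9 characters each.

Answer: ..##.....
#.#.#....
..#.....#
.........
.#....##.
....#....
###......
##..###..

Derivation:
Fill (0+0,2+0) = (0,2)
Fill (0+0,2+1) = (0,3)
Fill (0+1,2+0) = (1,2)
Fill (0+2,2+0) = (2,2)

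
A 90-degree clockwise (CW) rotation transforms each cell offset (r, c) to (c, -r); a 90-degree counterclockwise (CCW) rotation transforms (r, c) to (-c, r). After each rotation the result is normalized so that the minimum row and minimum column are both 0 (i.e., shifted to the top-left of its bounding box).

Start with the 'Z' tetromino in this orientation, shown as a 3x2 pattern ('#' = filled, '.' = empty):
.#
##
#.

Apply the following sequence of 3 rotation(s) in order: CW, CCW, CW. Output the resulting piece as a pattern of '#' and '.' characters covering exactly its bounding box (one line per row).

Answer: ##.
.##

Derivation:
Start:
.#
##
#.
After rotation 1 (CW):
##.
.##
After rotation 2 (CCW):
.#
##
#.
After rotation 3 (CW):
##.
.##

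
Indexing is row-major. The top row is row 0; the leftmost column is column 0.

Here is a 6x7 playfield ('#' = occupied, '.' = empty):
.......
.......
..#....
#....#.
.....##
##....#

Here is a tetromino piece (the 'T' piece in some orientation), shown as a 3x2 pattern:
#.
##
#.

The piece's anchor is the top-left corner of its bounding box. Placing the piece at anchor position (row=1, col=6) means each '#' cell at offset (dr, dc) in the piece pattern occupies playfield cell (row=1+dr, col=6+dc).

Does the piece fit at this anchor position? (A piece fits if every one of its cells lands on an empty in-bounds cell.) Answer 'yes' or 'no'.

Check each piece cell at anchor (1, 6):
  offset (0,0) -> (1,6): empty -> OK
  offset (1,0) -> (2,6): empty -> OK
  offset (1,1) -> (2,7): out of bounds -> FAIL
  offset (2,0) -> (3,6): empty -> OK
All cells valid: no

Answer: no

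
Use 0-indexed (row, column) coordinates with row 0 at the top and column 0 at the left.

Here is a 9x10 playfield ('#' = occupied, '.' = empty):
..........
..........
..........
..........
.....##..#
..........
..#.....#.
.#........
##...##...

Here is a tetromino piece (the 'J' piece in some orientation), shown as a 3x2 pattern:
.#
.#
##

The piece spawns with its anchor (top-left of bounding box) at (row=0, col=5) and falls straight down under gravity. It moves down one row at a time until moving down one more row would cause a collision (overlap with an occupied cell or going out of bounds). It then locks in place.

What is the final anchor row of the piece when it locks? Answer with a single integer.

Answer: 1

Derivation:
Spawn at (row=0, col=5). Try each row:
  row 0: fits
  row 1: fits
  row 2: blocked -> lock at row 1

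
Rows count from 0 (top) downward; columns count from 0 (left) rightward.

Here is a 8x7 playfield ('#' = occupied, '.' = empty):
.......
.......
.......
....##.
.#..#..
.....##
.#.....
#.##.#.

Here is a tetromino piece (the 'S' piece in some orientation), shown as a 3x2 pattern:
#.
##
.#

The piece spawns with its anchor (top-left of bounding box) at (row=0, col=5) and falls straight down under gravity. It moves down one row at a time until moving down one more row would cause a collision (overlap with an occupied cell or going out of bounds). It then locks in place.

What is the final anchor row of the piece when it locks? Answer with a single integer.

Spawn at (row=0, col=5). Try each row:
  row 0: fits
  row 1: fits
  row 2: blocked -> lock at row 1

Answer: 1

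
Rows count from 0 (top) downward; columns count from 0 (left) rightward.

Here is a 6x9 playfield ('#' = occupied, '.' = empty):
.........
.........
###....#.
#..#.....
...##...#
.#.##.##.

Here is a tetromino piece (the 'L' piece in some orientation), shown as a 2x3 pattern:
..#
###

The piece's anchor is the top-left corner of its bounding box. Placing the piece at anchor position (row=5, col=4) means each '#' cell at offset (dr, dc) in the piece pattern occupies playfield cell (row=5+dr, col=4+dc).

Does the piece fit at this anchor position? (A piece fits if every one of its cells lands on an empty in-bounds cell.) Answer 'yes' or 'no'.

Answer: no

Derivation:
Check each piece cell at anchor (5, 4):
  offset (0,2) -> (5,6): occupied ('#') -> FAIL
  offset (1,0) -> (6,4): out of bounds -> FAIL
  offset (1,1) -> (6,5): out of bounds -> FAIL
  offset (1,2) -> (6,6): out of bounds -> FAIL
All cells valid: no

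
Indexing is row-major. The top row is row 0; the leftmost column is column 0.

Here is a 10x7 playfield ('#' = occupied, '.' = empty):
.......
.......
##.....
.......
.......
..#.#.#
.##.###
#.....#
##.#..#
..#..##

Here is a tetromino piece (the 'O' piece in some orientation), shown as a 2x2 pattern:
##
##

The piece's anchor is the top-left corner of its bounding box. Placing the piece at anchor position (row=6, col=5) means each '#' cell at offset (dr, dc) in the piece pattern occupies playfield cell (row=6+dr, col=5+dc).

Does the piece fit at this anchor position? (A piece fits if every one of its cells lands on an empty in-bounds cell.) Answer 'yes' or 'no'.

Check each piece cell at anchor (6, 5):
  offset (0,0) -> (6,5): occupied ('#') -> FAIL
  offset (0,1) -> (6,6): occupied ('#') -> FAIL
  offset (1,0) -> (7,5): empty -> OK
  offset (1,1) -> (7,6): occupied ('#') -> FAIL
All cells valid: no

Answer: no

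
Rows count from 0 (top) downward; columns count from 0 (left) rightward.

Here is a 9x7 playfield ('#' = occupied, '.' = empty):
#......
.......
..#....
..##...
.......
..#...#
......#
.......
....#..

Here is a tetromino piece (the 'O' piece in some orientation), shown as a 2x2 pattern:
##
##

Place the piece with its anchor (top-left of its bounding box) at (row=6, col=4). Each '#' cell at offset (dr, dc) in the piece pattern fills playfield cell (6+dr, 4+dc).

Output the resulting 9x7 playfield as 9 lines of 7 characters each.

Fill (6+0,4+0) = (6,4)
Fill (6+0,4+1) = (6,5)
Fill (6+1,4+0) = (7,4)
Fill (6+1,4+1) = (7,5)

Answer: #......
.......
..#....
..##...
.......
..#...#
....###
....##.
....#..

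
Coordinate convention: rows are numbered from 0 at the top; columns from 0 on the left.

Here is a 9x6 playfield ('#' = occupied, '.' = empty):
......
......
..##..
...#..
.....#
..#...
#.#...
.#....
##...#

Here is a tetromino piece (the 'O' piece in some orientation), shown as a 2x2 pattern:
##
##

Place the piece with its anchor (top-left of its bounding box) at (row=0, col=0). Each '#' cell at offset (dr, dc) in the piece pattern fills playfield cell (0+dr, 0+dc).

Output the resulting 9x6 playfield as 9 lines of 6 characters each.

Answer: ##....
##....
..##..
...#..
.....#
..#...
#.#...
.#....
##...#

Derivation:
Fill (0+0,0+0) = (0,0)
Fill (0+0,0+1) = (0,1)
Fill (0+1,0+0) = (1,0)
Fill (0+1,0+1) = (1,1)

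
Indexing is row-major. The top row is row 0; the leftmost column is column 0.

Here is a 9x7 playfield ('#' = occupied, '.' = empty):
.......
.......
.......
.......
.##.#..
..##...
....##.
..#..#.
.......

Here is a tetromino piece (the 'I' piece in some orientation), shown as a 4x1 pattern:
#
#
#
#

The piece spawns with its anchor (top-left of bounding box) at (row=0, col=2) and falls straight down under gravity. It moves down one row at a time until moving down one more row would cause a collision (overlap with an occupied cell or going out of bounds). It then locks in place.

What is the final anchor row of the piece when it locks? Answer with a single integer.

Answer: 0

Derivation:
Spawn at (row=0, col=2). Try each row:
  row 0: fits
  row 1: blocked -> lock at row 0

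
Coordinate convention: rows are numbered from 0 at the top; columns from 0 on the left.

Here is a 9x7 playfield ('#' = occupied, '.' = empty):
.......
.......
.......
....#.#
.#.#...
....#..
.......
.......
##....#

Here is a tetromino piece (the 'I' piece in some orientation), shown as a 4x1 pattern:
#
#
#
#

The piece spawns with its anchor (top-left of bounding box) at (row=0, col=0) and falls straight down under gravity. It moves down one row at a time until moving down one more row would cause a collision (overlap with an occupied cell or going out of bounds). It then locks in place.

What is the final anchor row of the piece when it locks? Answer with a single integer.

Answer: 4

Derivation:
Spawn at (row=0, col=0). Try each row:
  row 0: fits
  row 1: fits
  row 2: fits
  row 3: fits
  row 4: fits
  row 5: blocked -> lock at row 4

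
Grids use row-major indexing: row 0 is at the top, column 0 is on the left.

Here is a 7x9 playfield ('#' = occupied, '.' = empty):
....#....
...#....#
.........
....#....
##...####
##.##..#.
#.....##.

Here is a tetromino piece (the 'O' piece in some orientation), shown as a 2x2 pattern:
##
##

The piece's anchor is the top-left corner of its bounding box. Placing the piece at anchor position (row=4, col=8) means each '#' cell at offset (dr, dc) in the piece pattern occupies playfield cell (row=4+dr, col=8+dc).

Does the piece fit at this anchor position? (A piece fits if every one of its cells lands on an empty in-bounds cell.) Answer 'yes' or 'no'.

Answer: no

Derivation:
Check each piece cell at anchor (4, 8):
  offset (0,0) -> (4,8): occupied ('#') -> FAIL
  offset (0,1) -> (4,9): out of bounds -> FAIL
  offset (1,0) -> (5,8): empty -> OK
  offset (1,1) -> (5,9): out of bounds -> FAIL
All cells valid: no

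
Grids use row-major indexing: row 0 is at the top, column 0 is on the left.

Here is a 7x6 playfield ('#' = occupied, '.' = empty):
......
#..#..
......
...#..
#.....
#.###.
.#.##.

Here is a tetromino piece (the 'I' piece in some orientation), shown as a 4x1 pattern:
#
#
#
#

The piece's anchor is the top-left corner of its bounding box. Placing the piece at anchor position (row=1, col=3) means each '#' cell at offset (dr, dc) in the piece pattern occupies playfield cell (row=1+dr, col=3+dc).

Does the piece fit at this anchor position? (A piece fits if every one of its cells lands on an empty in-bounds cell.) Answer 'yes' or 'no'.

Answer: no

Derivation:
Check each piece cell at anchor (1, 3):
  offset (0,0) -> (1,3): occupied ('#') -> FAIL
  offset (1,0) -> (2,3): empty -> OK
  offset (2,0) -> (3,3): occupied ('#') -> FAIL
  offset (3,0) -> (4,3): empty -> OK
All cells valid: no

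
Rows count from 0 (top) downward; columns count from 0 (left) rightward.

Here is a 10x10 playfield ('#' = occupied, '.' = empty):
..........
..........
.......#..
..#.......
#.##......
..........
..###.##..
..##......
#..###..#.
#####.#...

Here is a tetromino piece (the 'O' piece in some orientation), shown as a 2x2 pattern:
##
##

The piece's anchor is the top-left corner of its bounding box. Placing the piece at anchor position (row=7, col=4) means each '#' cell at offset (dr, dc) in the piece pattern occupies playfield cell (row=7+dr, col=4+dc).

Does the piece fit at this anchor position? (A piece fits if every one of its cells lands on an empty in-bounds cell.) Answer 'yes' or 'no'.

Check each piece cell at anchor (7, 4):
  offset (0,0) -> (7,4): empty -> OK
  offset (0,1) -> (7,5): empty -> OK
  offset (1,0) -> (8,4): occupied ('#') -> FAIL
  offset (1,1) -> (8,5): occupied ('#') -> FAIL
All cells valid: no

Answer: no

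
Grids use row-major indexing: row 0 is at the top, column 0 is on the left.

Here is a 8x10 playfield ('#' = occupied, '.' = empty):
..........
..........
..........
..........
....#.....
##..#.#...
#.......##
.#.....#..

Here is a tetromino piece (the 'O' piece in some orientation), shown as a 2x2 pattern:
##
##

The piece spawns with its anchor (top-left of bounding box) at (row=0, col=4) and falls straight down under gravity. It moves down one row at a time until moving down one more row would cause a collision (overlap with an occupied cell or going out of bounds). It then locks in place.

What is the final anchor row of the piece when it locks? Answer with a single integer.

Spawn at (row=0, col=4). Try each row:
  row 0: fits
  row 1: fits
  row 2: fits
  row 3: blocked -> lock at row 2

Answer: 2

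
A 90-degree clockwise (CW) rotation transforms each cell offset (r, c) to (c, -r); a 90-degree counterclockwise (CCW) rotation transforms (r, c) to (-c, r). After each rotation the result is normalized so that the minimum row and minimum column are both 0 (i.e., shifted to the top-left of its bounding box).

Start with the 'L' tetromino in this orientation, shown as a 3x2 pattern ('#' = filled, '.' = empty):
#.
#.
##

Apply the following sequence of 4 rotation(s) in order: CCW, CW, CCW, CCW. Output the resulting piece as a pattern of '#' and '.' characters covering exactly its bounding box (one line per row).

Answer: ##
.#
.#

Derivation:
Start:
#.
#.
##
After rotation 1 (CCW):
..#
###
After rotation 2 (CW):
#.
#.
##
After rotation 3 (CCW):
..#
###
After rotation 4 (CCW):
##
.#
.#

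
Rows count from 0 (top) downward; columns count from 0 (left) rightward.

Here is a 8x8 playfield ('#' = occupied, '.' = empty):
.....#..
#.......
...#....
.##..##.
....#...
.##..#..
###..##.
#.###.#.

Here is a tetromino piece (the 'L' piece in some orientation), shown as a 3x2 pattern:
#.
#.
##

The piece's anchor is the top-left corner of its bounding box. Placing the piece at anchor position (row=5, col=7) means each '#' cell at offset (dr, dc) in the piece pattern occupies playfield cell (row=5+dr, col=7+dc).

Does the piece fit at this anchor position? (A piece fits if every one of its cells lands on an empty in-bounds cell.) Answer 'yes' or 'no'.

Answer: no

Derivation:
Check each piece cell at anchor (5, 7):
  offset (0,0) -> (5,7): empty -> OK
  offset (1,0) -> (6,7): empty -> OK
  offset (2,0) -> (7,7): empty -> OK
  offset (2,1) -> (7,8): out of bounds -> FAIL
All cells valid: no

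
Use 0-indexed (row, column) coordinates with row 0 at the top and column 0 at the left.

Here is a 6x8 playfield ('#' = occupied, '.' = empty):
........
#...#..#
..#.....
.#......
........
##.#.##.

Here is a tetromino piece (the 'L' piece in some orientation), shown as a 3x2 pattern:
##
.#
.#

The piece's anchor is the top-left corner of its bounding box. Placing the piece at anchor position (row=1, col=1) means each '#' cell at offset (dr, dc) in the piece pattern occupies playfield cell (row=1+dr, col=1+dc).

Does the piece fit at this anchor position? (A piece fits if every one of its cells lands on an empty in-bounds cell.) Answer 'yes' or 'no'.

Check each piece cell at anchor (1, 1):
  offset (0,0) -> (1,1): empty -> OK
  offset (0,1) -> (1,2): empty -> OK
  offset (1,1) -> (2,2): occupied ('#') -> FAIL
  offset (2,1) -> (3,2): empty -> OK
All cells valid: no

Answer: no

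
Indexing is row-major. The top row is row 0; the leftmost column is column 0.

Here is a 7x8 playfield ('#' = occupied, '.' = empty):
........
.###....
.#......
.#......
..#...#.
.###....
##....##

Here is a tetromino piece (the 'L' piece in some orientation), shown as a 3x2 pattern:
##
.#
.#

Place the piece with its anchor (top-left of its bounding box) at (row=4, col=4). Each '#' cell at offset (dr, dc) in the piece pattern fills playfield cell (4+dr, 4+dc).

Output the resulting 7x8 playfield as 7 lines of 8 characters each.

Answer: ........
.###....
.#......
.#......
..#.###.
.###.#..
##...###

Derivation:
Fill (4+0,4+0) = (4,4)
Fill (4+0,4+1) = (4,5)
Fill (4+1,4+1) = (5,5)
Fill (4+2,4+1) = (6,5)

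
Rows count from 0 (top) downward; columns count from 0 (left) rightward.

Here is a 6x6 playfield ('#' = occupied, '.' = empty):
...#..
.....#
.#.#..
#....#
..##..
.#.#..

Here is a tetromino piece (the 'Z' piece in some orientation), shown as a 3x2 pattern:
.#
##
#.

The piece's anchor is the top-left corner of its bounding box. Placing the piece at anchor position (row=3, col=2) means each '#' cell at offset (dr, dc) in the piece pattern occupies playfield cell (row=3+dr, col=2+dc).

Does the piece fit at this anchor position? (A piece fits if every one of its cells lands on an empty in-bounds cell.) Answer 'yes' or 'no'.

Answer: no

Derivation:
Check each piece cell at anchor (3, 2):
  offset (0,1) -> (3,3): empty -> OK
  offset (1,0) -> (4,2): occupied ('#') -> FAIL
  offset (1,1) -> (4,3): occupied ('#') -> FAIL
  offset (2,0) -> (5,2): empty -> OK
All cells valid: no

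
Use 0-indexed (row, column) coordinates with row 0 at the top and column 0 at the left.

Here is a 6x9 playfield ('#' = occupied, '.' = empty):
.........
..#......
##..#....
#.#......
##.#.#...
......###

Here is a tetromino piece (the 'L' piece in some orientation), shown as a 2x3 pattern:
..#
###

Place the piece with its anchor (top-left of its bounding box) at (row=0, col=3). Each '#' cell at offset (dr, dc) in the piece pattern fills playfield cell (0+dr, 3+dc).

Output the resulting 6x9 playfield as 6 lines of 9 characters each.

Answer: .....#...
..####...
##..#....
#.#......
##.#.#...
......###

Derivation:
Fill (0+0,3+2) = (0,5)
Fill (0+1,3+0) = (1,3)
Fill (0+1,3+1) = (1,4)
Fill (0+1,3+2) = (1,5)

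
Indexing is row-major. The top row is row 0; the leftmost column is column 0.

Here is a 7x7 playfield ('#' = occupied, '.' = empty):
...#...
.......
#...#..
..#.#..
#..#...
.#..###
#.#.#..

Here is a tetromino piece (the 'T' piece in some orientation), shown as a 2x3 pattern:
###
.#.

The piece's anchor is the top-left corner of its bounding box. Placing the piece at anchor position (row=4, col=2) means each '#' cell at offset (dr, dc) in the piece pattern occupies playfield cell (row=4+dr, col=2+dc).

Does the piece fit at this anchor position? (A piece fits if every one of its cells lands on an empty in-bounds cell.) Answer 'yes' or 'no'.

Answer: no

Derivation:
Check each piece cell at anchor (4, 2):
  offset (0,0) -> (4,2): empty -> OK
  offset (0,1) -> (4,3): occupied ('#') -> FAIL
  offset (0,2) -> (4,4): empty -> OK
  offset (1,1) -> (5,3): empty -> OK
All cells valid: no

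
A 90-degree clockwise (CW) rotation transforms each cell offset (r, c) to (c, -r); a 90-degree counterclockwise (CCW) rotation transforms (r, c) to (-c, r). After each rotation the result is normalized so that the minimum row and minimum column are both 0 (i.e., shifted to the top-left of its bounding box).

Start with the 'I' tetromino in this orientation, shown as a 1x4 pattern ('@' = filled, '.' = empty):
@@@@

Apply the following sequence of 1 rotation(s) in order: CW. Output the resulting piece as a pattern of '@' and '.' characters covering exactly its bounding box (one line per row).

Answer: @
@
@
@

Derivation:
Start:
@@@@
After rotation 1 (CW):
@
@
@
@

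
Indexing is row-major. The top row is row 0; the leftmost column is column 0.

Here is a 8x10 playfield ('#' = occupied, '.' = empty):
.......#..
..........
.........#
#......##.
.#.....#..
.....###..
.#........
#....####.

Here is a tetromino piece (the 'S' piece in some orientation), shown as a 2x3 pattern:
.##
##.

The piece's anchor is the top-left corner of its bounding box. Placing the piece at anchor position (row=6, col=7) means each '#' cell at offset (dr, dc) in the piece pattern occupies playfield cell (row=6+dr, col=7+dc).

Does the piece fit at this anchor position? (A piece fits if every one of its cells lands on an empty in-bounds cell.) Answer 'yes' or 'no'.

Answer: no

Derivation:
Check each piece cell at anchor (6, 7):
  offset (0,1) -> (6,8): empty -> OK
  offset (0,2) -> (6,9): empty -> OK
  offset (1,0) -> (7,7): occupied ('#') -> FAIL
  offset (1,1) -> (7,8): occupied ('#') -> FAIL
All cells valid: no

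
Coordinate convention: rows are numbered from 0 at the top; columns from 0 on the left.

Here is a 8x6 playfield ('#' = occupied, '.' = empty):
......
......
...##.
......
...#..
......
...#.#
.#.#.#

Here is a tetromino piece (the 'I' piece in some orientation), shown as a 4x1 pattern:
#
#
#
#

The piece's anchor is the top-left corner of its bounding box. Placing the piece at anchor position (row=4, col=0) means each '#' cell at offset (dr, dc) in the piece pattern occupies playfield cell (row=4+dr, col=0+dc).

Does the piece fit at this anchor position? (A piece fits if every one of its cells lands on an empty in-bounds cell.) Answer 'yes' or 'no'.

Answer: yes

Derivation:
Check each piece cell at anchor (4, 0):
  offset (0,0) -> (4,0): empty -> OK
  offset (1,0) -> (5,0): empty -> OK
  offset (2,0) -> (6,0): empty -> OK
  offset (3,0) -> (7,0): empty -> OK
All cells valid: yes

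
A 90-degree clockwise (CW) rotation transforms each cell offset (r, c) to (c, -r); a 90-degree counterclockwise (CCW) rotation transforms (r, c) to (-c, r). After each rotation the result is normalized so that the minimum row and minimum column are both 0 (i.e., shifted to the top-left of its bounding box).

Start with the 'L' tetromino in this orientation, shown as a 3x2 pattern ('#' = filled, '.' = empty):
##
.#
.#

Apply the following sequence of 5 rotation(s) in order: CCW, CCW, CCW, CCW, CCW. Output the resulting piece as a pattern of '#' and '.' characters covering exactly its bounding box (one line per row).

Start:
##
.#
.#
After rotation 1 (CCW):
###
#..
After rotation 2 (CCW):
#.
#.
##
After rotation 3 (CCW):
..#
###
After rotation 4 (CCW):
##
.#
.#
After rotation 5 (CCW):
###
#..

Answer: ###
#..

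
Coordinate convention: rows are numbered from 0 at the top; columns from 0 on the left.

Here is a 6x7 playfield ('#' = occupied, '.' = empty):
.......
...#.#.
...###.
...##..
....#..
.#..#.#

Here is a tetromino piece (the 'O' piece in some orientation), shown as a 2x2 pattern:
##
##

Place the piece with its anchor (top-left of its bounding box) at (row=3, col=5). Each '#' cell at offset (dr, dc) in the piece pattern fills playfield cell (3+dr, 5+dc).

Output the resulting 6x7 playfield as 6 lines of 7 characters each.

Fill (3+0,5+0) = (3,5)
Fill (3+0,5+1) = (3,6)
Fill (3+1,5+0) = (4,5)
Fill (3+1,5+1) = (4,6)

Answer: .......
...#.#.
...###.
...####
....###
.#..#.#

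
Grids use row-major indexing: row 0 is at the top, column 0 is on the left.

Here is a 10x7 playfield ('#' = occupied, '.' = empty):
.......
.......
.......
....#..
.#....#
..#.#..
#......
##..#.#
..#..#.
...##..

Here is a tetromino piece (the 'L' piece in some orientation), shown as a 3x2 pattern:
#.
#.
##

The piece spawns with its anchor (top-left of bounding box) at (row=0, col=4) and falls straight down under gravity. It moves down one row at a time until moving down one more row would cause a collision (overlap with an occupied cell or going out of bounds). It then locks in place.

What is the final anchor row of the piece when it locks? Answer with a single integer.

Spawn at (row=0, col=4). Try each row:
  row 0: fits
  row 1: blocked -> lock at row 0

Answer: 0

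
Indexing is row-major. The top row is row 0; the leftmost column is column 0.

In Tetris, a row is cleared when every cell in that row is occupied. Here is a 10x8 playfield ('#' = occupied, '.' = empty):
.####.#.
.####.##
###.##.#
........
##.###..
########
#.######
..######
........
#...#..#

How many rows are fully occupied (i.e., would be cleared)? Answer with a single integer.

Answer: 1

Derivation:
Check each row:
  row 0: 3 empty cells -> not full
  row 1: 2 empty cells -> not full
  row 2: 2 empty cells -> not full
  row 3: 8 empty cells -> not full
  row 4: 3 empty cells -> not full
  row 5: 0 empty cells -> FULL (clear)
  row 6: 1 empty cell -> not full
  row 7: 2 empty cells -> not full
  row 8: 8 empty cells -> not full
  row 9: 5 empty cells -> not full
Total rows cleared: 1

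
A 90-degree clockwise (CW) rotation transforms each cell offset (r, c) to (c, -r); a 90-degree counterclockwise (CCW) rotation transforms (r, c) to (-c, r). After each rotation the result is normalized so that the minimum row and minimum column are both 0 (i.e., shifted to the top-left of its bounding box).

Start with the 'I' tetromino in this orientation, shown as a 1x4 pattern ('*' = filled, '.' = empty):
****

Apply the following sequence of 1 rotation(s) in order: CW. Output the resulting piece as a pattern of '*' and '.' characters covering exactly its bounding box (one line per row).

Answer: *
*
*
*

Derivation:
Start:
****
After rotation 1 (CW):
*
*
*
*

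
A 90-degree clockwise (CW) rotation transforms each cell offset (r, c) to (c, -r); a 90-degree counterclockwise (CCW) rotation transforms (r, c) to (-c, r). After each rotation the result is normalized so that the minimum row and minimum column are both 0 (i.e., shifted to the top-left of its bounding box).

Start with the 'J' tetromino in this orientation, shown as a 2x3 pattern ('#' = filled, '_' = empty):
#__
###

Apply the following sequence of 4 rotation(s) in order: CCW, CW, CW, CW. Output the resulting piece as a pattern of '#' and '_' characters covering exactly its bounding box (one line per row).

Start:
#__
###
After rotation 1 (CCW):
_#
_#
##
After rotation 2 (CW):
#__
###
After rotation 3 (CW):
##
#_
#_
After rotation 4 (CW):
###
__#

Answer: ###
__#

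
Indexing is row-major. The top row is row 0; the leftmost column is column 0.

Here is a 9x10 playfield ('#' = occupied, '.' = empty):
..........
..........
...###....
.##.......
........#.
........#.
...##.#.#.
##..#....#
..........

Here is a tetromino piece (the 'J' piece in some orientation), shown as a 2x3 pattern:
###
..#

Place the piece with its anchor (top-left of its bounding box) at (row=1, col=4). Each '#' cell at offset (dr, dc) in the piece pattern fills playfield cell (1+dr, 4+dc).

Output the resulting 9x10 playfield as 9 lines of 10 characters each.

Answer: ..........
....###...
...####...
.##.......
........#.
........#.
...##.#.#.
##..#....#
..........

Derivation:
Fill (1+0,4+0) = (1,4)
Fill (1+0,4+1) = (1,5)
Fill (1+0,4+2) = (1,6)
Fill (1+1,4+2) = (2,6)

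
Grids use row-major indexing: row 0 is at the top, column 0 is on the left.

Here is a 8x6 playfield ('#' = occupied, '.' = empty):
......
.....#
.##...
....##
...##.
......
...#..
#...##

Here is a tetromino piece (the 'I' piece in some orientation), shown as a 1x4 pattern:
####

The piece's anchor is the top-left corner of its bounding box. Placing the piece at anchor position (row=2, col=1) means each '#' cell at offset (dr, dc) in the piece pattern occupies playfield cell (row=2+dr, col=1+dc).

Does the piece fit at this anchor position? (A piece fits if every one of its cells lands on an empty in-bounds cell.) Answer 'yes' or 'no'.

Answer: no

Derivation:
Check each piece cell at anchor (2, 1):
  offset (0,0) -> (2,1): occupied ('#') -> FAIL
  offset (0,1) -> (2,2): occupied ('#') -> FAIL
  offset (0,2) -> (2,3): empty -> OK
  offset (0,3) -> (2,4): empty -> OK
All cells valid: no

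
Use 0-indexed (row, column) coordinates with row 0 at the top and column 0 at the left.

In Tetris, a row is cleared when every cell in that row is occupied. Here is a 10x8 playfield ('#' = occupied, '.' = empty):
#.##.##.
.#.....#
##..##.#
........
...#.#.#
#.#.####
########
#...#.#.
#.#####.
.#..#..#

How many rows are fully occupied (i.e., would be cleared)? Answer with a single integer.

Answer: 1

Derivation:
Check each row:
  row 0: 3 empty cells -> not full
  row 1: 6 empty cells -> not full
  row 2: 3 empty cells -> not full
  row 3: 8 empty cells -> not full
  row 4: 5 empty cells -> not full
  row 5: 2 empty cells -> not full
  row 6: 0 empty cells -> FULL (clear)
  row 7: 5 empty cells -> not full
  row 8: 2 empty cells -> not full
  row 9: 5 empty cells -> not full
Total rows cleared: 1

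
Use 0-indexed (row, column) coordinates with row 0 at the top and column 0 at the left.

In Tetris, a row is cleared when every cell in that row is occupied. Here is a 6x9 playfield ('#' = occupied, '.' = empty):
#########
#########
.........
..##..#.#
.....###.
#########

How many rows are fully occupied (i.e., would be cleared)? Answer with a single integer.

Check each row:
  row 0: 0 empty cells -> FULL (clear)
  row 1: 0 empty cells -> FULL (clear)
  row 2: 9 empty cells -> not full
  row 3: 5 empty cells -> not full
  row 4: 6 empty cells -> not full
  row 5: 0 empty cells -> FULL (clear)
Total rows cleared: 3

Answer: 3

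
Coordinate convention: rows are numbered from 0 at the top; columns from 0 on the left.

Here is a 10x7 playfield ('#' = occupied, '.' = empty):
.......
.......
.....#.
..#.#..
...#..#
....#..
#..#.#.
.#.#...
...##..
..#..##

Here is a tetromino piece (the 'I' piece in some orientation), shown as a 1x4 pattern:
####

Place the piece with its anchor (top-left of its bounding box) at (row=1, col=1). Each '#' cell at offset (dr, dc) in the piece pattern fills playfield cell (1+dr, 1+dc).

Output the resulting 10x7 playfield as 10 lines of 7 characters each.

Answer: .......
.####..
.....#.
..#.#..
...#..#
....#..
#..#.#.
.#.#...
...##..
..#..##

Derivation:
Fill (1+0,1+0) = (1,1)
Fill (1+0,1+1) = (1,2)
Fill (1+0,1+2) = (1,3)
Fill (1+0,1+3) = (1,4)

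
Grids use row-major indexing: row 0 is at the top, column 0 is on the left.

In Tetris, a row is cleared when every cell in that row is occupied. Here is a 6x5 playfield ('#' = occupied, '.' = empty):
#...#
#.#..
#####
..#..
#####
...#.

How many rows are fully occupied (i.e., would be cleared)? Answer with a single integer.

Check each row:
  row 0: 3 empty cells -> not full
  row 1: 3 empty cells -> not full
  row 2: 0 empty cells -> FULL (clear)
  row 3: 4 empty cells -> not full
  row 4: 0 empty cells -> FULL (clear)
  row 5: 4 empty cells -> not full
Total rows cleared: 2

Answer: 2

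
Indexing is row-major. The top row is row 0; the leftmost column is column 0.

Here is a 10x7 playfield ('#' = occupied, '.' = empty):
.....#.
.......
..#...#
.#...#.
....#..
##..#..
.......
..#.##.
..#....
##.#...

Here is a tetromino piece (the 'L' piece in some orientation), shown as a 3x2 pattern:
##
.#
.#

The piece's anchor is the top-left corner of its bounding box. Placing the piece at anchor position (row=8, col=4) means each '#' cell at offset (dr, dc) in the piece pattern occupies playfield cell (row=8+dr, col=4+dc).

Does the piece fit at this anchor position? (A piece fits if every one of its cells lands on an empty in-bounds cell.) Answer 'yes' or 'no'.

Answer: no

Derivation:
Check each piece cell at anchor (8, 4):
  offset (0,0) -> (8,4): empty -> OK
  offset (0,1) -> (8,5): empty -> OK
  offset (1,1) -> (9,5): empty -> OK
  offset (2,1) -> (10,5): out of bounds -> FAIL
All cells valid: no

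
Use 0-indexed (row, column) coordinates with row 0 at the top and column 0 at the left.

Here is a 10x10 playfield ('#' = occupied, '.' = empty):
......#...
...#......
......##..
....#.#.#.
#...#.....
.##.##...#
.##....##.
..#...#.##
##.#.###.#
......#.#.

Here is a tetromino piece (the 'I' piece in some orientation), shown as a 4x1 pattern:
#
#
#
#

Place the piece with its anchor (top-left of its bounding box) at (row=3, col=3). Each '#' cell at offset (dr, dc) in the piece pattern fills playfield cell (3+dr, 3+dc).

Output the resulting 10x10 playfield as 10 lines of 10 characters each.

Answer: ......#...
...#......
......##..
...##.#.#.
#..##.....
.#####...#
.###...##.
..#...#.##
##.#.###.#
......#.#.

Derivation:
Fill (3+0,3+0) = (3,3)
Fill (3+1,3+0) = (4,3)
Fill (3+2,3+0) = (5,3)
Fill (3+3,3+0) = (6,3)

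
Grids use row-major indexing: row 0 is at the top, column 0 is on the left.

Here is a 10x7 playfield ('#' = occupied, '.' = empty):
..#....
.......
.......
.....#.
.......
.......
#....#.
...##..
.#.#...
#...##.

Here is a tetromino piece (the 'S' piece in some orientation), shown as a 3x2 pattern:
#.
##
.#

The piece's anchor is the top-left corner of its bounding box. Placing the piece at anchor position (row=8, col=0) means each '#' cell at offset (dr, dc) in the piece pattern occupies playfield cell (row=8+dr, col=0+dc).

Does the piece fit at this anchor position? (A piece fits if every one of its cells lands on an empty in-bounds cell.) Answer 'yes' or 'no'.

Check each piece cell at anchor (8, 0):
  offset (0,0) -> (8,0): empty -> OK
  offset (1,0) -> (9,0): occupied ('#') -> FAIL
  offset (1,1) -> (9,1): empty -> OK
  offset (2,1) -> (10,1): out of bounds -> FAIL
All cells valid: no

Answer: no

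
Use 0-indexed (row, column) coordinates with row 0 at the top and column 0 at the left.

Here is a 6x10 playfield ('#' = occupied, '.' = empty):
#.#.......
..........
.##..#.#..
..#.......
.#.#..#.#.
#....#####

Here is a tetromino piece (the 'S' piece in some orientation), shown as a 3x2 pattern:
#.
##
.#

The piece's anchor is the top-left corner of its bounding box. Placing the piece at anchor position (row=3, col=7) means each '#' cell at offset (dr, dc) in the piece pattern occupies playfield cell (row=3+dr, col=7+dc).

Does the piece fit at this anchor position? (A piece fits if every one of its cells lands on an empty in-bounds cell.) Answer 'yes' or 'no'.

Check each piece cell at anchor (3, 7):
  offset (0,0) -> (3,7): empty -> OK
  offset (1,0) -> (4,7): empty -> OK
  offset (1,1) -> (4,8): occupied ('#') -> FAIL
  offset (2,1) -> (5,8): occupied ('#') -> FAIL
All cells valid: no

Answer: no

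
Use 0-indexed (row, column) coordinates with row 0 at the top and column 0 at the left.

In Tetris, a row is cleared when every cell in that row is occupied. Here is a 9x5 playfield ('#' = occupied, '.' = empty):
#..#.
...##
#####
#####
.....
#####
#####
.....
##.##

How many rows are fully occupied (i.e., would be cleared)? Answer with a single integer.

Answer: 4

Derivation:
Check each row:
  row 0: 3 empty cells -> not full
  row 1: 3 empty cells -> not full
  row 2: 0 empty cells -> FULL (clear)
  row 3: 0 empty cells -> FULL (clear)
  row 4: 5 empty cells -> not full
  row 5: 0 empty cells -> FULL (clear)
  row 6: 0 empty cells -> FULL (clear)
  row 7: 5 empty cells -> not full
  row 8: 1 empty cell -> not full
Total rows cleared: 4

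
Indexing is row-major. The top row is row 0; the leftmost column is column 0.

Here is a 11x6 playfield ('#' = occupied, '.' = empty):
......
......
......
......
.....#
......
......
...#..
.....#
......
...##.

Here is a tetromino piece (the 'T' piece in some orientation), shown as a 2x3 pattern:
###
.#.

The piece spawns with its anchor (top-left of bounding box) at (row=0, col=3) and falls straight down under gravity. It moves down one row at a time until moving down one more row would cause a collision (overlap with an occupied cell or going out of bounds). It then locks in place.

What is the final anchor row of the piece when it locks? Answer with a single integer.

Spawn at (row=0, col=3). Try each row:
  row 0: fits
  row 1: fits
  row 2: fits
  row 3: fits
  row 4: blocked -> lock at row 3

Answer: 3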